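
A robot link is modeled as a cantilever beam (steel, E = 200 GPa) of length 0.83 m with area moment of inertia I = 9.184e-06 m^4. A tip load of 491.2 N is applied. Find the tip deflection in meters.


delta = F*L^3/(3*E*I) = 491.2*0.83^3/(3*2.000e+11*9.184e-06)
      = 280.8617744/5510400 = 5.0969e-05

5.0969e-05 m


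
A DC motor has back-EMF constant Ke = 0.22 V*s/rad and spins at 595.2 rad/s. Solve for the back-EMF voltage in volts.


V_emf = Ke * omega = 0.22*595.2 = 130.9440

130.9440 V


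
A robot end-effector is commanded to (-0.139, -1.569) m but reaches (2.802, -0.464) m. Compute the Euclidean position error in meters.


dx = 2.802 - (-0.139) = 2.9410, dy = -0.464 - (-1.569) = 1.1050
err = sqrt(8.649481 + 1.221025) = 3.1417

3.1417 m


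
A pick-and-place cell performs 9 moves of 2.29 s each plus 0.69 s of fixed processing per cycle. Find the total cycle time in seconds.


T = 9*2.29 + 0.69 = 21.3000

21.3000 s


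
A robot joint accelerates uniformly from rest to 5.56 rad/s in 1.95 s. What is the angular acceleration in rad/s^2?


alpha = delta_omega / t = 5.56 / 1.95 = 2.8513

2.8513 rad/s^2


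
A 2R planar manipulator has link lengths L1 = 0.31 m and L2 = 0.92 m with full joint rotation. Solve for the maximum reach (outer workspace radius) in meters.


r_max = L1 + L2 = 0.31 + 0.92 = 1.2300

1.2300 m


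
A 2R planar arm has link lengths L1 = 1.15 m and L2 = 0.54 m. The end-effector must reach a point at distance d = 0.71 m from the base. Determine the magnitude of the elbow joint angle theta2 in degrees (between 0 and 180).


cos(th2) = (d^2 - L1^2 - L2^2)/(2*L1*L2) = (0.71^2 - 1.15^2 - 0.54^2)/(2*1.15*0.54) = -0.89371981
th2 = acos(-0.89371981) = 153.3445 deg

153.3445 degrees


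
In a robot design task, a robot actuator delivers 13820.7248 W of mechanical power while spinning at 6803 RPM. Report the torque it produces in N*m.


omega = 6803 * 2*pi/60 = 712.408494 rad/s
tau = P / omega = 13820.7248 / 712.408494 = 19.4000

19.4000 N*m


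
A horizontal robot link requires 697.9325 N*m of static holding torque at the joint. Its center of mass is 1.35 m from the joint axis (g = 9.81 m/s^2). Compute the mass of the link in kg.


m = tau / (g*L) = 697.9325 / (9.81 * 1.35) = 52.7000

52.7000 kg


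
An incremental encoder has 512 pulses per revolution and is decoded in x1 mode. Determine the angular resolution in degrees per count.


resolution = 360 / (PPR * 1) = 360 / 512 = 0.7031

0.7031 degrees


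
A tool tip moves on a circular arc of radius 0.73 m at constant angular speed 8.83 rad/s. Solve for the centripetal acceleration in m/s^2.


a_c = omega^2 * r = 8.83^2 * 0.73 = 56.9173

56.9173 m/s^2


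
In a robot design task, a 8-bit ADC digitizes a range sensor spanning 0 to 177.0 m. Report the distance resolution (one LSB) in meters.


res = range / 2^n = 177.0/2^8 = 177.0/256 = 0.6914

0.6914 m


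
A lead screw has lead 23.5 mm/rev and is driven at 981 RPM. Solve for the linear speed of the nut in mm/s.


v = lead * (RPM/60) = 23.5*981/60 = 384.2250

384.2250 mm/s


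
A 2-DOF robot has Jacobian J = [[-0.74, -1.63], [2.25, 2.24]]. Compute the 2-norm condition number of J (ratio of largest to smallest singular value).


JJ^T eigenvalues: trace(JJ^T) = 13.2846, det(JJ^T) = det(J)^2 = 4.03969801
s_max^2 = (13.2846 + sqrt(160.32180512))/2 = 12.97321236
s_min^2 = (13.2846 - sqrt(160.32180512))/2 = 0.31138764
kappa = s_max/s_min = sqrt(12.97321236/0.31138764) = 6.4547

6.4547


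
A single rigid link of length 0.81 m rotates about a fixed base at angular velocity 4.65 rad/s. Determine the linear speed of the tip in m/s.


v = L*omega = 0.81 * 4.65 = 3.7665

3.7665 m/s


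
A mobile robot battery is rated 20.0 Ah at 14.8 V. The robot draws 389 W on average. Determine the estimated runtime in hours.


E = 20.0*14.8 = 296.0000 Wh
t = E/P = 296.0000/389 = 0.7609

0.7609 hours


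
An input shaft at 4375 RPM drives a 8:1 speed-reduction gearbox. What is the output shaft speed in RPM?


omega_out = omega_in / N = 4375 / 8 = 546.8750

546.8750 RPM


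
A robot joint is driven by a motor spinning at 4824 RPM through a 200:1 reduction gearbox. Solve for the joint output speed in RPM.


omega_joint = omega_motor / N = 4824 / 200 = 24.1200

24.1200 RPM


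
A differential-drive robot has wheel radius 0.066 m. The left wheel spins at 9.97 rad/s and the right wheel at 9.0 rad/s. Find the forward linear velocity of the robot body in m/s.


v = r*(wR + wL)/2 = 0.066*(9.0 + 9.97)/2 = 0.6260

0.6260 m/s


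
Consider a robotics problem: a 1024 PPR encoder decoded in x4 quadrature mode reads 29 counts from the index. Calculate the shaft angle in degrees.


angle = counts * 360 / (PPR*4) = 29 * 360 / 4096 = 2.5488

2.5488 degrees


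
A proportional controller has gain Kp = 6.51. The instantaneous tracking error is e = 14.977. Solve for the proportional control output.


u_P = Kp * e = 6.51 * 14.977 = 97.5003

97.5003


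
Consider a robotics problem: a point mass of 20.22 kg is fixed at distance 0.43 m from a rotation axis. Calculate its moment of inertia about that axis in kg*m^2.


I = m*r^2 = 20.22*0.43^2 = 3.7387

3.7387 kg*m^2


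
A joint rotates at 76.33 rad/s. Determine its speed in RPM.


RPM = 76.33 * 60/(2*pi) = 728.8978

728.8978 RPM


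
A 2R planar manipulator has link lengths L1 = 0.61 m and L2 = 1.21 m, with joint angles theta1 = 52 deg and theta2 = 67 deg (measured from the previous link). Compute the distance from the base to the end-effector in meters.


x = L1*cos(th1) + L2*cos(th1+th2) = -0.211066
y = L1*sin(th1) + L2*sin(th1+th2) = 1.538976
d = sqrt(x^2 + y^2) = sqrt(0.044549 + 2.368447) = 1.5534

1.5534 m


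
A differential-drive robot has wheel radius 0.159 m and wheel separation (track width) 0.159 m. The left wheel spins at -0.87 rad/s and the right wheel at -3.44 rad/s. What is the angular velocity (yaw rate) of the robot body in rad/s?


omega = r*(wR - wL)/L = 0.159*(-3.44 - (-0.87))/0.159 = -2.5700

-2.5700 rad/s


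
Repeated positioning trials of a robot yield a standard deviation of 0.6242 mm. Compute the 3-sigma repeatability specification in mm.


repeatability = 3*sigma = 3*0.6242 = 1.8726

1.8726 mm


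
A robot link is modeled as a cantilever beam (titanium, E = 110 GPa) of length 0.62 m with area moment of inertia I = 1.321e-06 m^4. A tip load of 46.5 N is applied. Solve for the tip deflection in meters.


delta = F*L^3/(3*E*I) = 46.5*0.62^3/(3*1.100e+11*1.321e-06)
      = 11.082252/435930 = 2.5422e-05

2.5422e-05 m


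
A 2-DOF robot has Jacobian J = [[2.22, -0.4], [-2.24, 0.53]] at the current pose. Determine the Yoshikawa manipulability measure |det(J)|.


det(J) = 2.22*0.53 - (-0.4)*(-2.24) = 0.2806
|det(J)| = 0.2806

0.2806


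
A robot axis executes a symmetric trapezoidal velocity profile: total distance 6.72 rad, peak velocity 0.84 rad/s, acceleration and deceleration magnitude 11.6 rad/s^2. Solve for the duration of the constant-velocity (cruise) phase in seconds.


t_acc = v/a = 0.072414 s, d_acc = v^2/(2a) = 0.030414 rad each
d_cruise = 6.72 - 2*0.030414 = 6.659172 rad
t_cruise = d_cruise/v = 6.659172/0.84 = 7.9276

7.9276 s


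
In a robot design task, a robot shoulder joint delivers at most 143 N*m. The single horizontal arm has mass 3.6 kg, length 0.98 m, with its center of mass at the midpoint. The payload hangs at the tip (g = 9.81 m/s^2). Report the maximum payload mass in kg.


tau_arm = m_arm*g*(L/2) = 3.6*9.81*0.98/2 = 17.3048 N*m
tau_payload = tau_max - tau_arm = 143 - 17.3048 = 125.6952
m_payload = tau_payload / (g*L) = 125.6952 / (9.81*0.98) = 13.0745

13.0745 kg


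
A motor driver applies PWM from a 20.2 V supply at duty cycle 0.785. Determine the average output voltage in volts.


V_avg = V_supply * D = 20.2*0.785 = 15.8570

15.8570 V


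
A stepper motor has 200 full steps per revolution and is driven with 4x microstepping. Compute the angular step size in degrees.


step = 360/(200*4) = 360/800 = 0.4500

0.4500 degrees


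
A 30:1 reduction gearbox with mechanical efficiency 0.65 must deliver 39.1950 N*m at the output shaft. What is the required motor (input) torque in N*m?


tau_in = tau_out / (N * eta) = 39.1950 / (30 * 0.65) = 2.0100

2.0100 N*m


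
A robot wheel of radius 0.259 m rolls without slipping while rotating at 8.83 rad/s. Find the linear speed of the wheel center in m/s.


v = omega * r = 8.83 * 0.259 = 2.2870

2.2870 m/s


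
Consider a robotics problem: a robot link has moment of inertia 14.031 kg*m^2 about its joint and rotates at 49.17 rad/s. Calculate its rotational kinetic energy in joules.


KE = (1/2)*I*omega^2 = 0.5*14.031*49.17^2 = 16961.2965

16961.2965 J


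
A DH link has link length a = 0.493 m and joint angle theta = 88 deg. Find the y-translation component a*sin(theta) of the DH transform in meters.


a*sin(theta) = 0.493*sin(88 deg) = 0.4927

0.4927 m


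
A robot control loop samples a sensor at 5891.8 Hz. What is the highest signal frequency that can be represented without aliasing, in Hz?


f_max = f_s/2 = 5891.8/2 = 2945.9000

2945.9000 Hz


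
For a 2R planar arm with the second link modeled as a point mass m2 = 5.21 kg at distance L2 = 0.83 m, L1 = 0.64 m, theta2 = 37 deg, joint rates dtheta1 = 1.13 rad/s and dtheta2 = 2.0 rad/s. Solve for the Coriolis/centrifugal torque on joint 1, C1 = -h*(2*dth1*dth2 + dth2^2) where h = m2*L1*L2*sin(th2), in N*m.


h = m2*L1*L2*sin(th2) = 5.21*0.64*0.83*sin(37 deg) = 1.665554
C1 = -h*(2*1.13*2.0 + 2.0^2) = -1.665554*8.5200 = -14.1905

-14.1905 N*m


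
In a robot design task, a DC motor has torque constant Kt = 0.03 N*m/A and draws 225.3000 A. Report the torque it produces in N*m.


tau = Kt * I = 0.03*225.3000 = 6.7590

6.7590 N*m


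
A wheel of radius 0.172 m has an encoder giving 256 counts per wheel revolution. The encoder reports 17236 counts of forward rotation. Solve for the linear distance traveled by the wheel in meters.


revs = 17236/256 = 67.328125
d = revs * 2*pi*r = 67.328125 * 2*pi*0.172 = 72.7620

72.7620 m


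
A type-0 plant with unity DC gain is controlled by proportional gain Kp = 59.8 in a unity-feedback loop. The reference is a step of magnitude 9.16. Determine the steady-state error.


e_ss = R/(1 + Kp) = 9.16/(1 + 59.8) = 9.16/60.8000 = 0.1507

0.1507


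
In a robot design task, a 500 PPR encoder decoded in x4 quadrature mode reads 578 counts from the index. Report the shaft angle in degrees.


angle = counts * 360 / (PPR*4) = 578 * 360 / 2000 = 104.0400

104.0400 degrees


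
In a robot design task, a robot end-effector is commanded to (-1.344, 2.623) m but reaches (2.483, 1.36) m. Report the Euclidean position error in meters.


dx = 2.483 - (-1.344) = 3.8270, dy = 1.36 - (2.623) = -1.2630
err = sqrt(14.645929 + 1.595169) = 4.0300

4.0300 m


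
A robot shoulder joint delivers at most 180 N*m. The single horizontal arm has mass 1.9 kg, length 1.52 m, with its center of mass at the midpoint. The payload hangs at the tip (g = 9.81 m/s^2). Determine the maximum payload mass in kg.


tau_arm = m_arm*g*(L/2) = 1.9*9.81*1.52/2 = 14.1656 N*m
tau_payload = tau_max - tau_arm = 180 - 14.1656 = 165.8344
m_payload = tau_payload / (g*L) = 165.8344 / (9.81*1.52) = 11.1215

11.1215 kg


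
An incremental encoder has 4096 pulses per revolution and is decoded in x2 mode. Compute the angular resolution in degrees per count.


resolution = 360 / (PPR * 2) = 360 / 8192 = 0.0439

0.0439 degrees


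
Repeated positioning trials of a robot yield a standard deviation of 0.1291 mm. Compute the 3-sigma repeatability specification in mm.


repeatability = 3*sigma = 3*0.1291 = 0.3873

0.3873 mm


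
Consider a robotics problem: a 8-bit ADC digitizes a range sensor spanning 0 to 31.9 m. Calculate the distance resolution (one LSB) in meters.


res = range / 2^n = 31.9/2^8 = 31.9/256 = 0.1246

0.1246 m


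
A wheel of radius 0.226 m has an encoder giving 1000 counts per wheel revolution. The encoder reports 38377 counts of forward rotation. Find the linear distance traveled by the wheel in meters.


revs = 38377/1000 = 38.377000
d = revs * 2*pi*r = 38.377000 * 2*pi*0.226 = 54.4953

54.4953 m


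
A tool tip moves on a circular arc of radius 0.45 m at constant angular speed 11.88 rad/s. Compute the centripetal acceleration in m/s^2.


a_c = omega^2 * r = 11.88^2 * 0.45 = 63.5105

63.5105 m/s^2


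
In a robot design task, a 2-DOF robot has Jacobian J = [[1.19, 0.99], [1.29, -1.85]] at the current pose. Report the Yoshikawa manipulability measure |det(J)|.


det(J) = 1.19*-1.85 - (0.99)*(1.29) = -3.4786
|det(J)| = 3.4786

3.4786


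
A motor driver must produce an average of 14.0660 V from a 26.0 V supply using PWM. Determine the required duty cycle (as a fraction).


D = V_avg/V_supply = 14.0660/26.0 = 0.5410

0.5410


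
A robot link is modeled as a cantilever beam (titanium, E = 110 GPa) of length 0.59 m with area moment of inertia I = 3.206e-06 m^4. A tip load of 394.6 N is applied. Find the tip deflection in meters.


delta = F*L^3/(3*E*I) = 394.6*0.59^3/(3*1.100e+11*3.206e-06)
      = 81.0425534/1057980 = 7.6601e-05

7.6601e-05 m


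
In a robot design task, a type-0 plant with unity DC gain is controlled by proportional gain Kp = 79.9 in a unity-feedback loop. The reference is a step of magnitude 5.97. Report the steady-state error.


e_ss = R/(1 + Kp) = 5.97/(1 + 79.9) = 5.97/80.9000 = 0.0738

0.0738


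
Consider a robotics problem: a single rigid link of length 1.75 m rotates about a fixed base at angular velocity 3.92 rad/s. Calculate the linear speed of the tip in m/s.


v = L*omega = 1.75 * 3.92 = 6.8600

6.8600 m/s


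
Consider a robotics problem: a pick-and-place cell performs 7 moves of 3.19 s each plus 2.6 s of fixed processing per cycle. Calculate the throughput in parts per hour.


T_cycle = 7*3.19 + 2.6 = 24.9300 s
rate = 3600/T = 144.4043

144.4043 parts/hour


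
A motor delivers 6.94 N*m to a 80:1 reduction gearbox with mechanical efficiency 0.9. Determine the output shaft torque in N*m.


tau_out = tau_in * N * eta = 6.94 * 80 * 0.9 = 499.6800

499.6800 N*m


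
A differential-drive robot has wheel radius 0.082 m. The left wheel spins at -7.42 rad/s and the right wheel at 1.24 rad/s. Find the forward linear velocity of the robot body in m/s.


v = r*(wR + wL)/2 = 0.082*(1.24 + -7.42)/2 = -0.2534

-0.2534 m/s


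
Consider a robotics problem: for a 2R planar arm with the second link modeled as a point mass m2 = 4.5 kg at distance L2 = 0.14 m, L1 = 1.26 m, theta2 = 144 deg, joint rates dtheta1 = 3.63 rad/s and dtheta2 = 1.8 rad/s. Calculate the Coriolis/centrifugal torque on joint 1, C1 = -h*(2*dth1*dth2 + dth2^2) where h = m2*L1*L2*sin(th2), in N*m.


h = m2*L1*L2*sin(th2) = 4.5*1.26*0.14*sin(144 deg) = 0.466584
C1 = -h*(2*3.63*1.8 + 1.8^2) = -0.466584*16.3080 = -7.6091

-7.6091 N*m


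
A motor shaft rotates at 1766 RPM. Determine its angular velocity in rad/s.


omega = 1766 * 2*pi/60 = 184.9351

184.9351 rad/s


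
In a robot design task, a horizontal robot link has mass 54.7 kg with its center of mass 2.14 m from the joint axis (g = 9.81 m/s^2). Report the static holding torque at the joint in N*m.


tau = m*g*L = 54.7 * 9.81 * 2.14 = 1148.3390

1148.3390 N*m


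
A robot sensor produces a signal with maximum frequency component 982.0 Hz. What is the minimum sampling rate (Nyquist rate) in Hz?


f_s,min = 2*f_max = 2*982.0 = 1964.0000

1964.0000 Hz


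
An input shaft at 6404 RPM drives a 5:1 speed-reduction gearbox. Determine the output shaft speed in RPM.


omega_out = omega_in / N = 6404 / 5 = 1280.8000

1280.8000 RPM


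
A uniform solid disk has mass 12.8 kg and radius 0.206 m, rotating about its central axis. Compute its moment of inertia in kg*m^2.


I = (1/2)*m*R^2 = 0.5*12.8*0.206^2 = 0.2716

0.2716 kg*m^2


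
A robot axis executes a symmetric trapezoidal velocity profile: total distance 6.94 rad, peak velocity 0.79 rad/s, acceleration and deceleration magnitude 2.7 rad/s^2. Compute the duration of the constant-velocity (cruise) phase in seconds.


t_acc = v/a = 0.292593 s, d_acc = v^2/(2a) = 0.115574 rad each
d_cruise = 6.94 - 2*0.115574 = 6.708852 rad
t_cruise = d_cruise/v = 6.708852/0.79 = 8.4922

8.4922 s


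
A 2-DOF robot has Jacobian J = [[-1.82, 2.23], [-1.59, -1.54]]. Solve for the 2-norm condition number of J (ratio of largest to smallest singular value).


JJ^T eigenvalues: trace(JJ^T) = 13.1850, det(JJ^T) = det(J)^2 = 40.30345225
s_max^2 = (13.1850 + sqrt(12.63041600))/2 = 8.36946483
s_min^2 = (13.1850 - sqrt(12.63041600))/2 = 4.81553517
kappa = s_max/s_min = sqrt(8.36946483/4.81553517) = 1.3183

1.3183


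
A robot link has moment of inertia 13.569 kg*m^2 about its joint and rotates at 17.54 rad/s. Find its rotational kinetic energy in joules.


KE = (1/2)*I*omega^2 = 0.5*13.569*17.54^2 = 2087.2623

2087.2623 J


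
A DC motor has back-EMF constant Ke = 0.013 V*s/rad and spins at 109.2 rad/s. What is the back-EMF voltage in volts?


V_emf = Ke * omega = 0.013*109.2 = 1.4196

1.4196 V


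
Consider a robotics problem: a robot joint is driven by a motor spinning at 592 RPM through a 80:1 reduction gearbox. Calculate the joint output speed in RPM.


omega_joint = omega_motor / N = 592 / 80 = 7.4000

7.4000 RPM


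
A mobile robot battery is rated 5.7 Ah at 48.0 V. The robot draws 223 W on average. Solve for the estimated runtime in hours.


E = 5.7*48.0 = 273.6000 Wh
t = E/P = 273.6000/223 = 1.2269

1.2269 hours


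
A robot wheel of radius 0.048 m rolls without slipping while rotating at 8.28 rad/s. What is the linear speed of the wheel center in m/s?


v = omega * r = 8.28 * 0.048 = 0.3974

0.3974 m/s


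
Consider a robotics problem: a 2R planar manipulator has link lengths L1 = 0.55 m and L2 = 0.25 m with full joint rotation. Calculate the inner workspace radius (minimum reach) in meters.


r_min = |L1 - L2| = |0.55 - 0.25| = 0.3000

0.3000 m


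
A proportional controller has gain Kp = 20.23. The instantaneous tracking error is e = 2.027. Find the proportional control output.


u_P = Kp * e = 20.23 * 2.027 = 41.0062

41.0062


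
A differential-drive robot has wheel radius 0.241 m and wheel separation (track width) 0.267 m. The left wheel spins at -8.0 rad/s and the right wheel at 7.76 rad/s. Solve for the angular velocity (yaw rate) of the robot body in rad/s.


omega = r*(wR - wL)/L = 0.241*(7.76 - (-8.0))/0.267 = 14.2253

14.2253 rad/s


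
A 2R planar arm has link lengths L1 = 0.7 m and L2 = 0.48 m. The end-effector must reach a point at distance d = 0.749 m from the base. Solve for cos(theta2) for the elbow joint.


cos(th2) = (d^2 - L1^2 - L2^2)/(2*L1*L2) = (0.749^2 - 0.7^2 - 0.48^2)/(2*0.7*0.48) = -0.2372

-0.2372


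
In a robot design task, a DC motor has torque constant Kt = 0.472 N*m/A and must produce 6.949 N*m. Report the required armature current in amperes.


I = tau / Kt = 6.949/0.472 = 14.7225

14.7225 A


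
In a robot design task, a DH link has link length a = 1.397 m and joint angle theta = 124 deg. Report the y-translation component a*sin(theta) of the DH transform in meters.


a*sin(theta) = 1.397*sin(124 deg) = 1.1582

1.1582 m


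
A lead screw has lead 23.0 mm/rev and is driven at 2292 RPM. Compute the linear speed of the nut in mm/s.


v = lead * (RPM/60) = 23.0*2292/60 = 878.6000

878.6000 mm/s


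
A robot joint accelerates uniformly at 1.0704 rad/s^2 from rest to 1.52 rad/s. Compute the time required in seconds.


t = delta_omega / alpha = 1.52 / 1.0704 = 1.4200

1.4200 s


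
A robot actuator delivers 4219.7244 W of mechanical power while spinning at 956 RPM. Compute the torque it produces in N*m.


omega = 956 * 2*pi/60 = 100.112086 rad/s
tau = P / omega = 4219.7244 / 100.112086 = 42.1500

42.1500 N*m


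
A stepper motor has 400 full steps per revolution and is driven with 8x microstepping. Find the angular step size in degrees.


step = 360/(400*8) = 360/3200 = 0.1125

0.1125 degrees


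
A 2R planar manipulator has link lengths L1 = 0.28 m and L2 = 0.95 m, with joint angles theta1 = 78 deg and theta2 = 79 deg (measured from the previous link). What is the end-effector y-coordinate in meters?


y = L1*sin(th1) + L2*sin(th1+th2) = 0.28*sin(78 deg) + 0.95*sin(157 deg) = 0.6451

0.6451 m


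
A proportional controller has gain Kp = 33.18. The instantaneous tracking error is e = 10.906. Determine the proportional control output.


u_P = Kp * e = 33.18 * 10.906 = 361.8611

361.8611


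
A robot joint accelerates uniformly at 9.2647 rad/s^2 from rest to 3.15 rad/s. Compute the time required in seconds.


t = delta_omega / alpha = 3.15 / 9.2647 = 0.3400

0.3400 s


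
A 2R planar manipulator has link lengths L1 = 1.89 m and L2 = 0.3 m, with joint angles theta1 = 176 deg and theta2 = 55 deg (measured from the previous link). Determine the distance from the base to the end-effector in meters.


x = L1*cos(th1) + L2*cos(th1+th2) = -2.074192
y = L1*sin(th1) + L2*sin(th1+th2) = -0.101304
d = sqrt(x^2 + y^2) = sqrt(4.302272 + 0.010263) = 2.0767

2.0767 m


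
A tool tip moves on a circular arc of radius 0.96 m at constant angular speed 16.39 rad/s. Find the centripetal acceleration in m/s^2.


a_c = omega^2 * r = 16.39^2 * 0.96 = 257.8868

257.8868 m/s^2


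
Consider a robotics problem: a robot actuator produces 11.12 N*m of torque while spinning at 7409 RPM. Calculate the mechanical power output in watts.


omega = 7409 * 2*pi/60 = 775.868666 rad/s
P = tau * omega = 11.12 * 775.868666 = 8627.6596

8627.6596 W


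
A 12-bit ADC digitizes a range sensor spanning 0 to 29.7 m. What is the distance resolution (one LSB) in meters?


res = range / 2^n = 29.7/2^12 = 29.7/4096 = 0.0073

0.0073 m


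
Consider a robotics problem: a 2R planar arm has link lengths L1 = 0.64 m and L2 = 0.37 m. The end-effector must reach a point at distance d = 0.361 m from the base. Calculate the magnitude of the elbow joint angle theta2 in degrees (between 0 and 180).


cos(th2) = (d^2 - L1^2 - L2^2)/(2*L1*L2) = (0.361^2 - 0.64^2 - 0.37^2)/(2*0.64*0.37) = -0.87875633
th2 = acos(-0.87875633) = 151.4927 deg

151.4927 degrees


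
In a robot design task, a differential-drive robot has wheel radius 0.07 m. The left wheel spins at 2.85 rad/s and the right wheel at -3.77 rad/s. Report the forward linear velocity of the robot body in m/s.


v = r*(wR + wL)/2 = 0.07*(-3.77 + 2.85)/2 = -0.0322

-0.0322 m/s


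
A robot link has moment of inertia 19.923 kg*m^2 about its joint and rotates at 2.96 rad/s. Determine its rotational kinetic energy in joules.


KE = (1/2)*I*omega^2 = 0.5*19.923*2.96^2 = 87.2787

87.2787 J


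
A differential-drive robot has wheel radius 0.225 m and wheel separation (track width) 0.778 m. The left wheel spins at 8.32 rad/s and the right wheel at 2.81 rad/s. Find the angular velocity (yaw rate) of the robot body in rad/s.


omega = r*(wR - wL)/L = 0.225*(2.81 - (8.32))/0.778 = -1.5935

-1.5935 rad/s


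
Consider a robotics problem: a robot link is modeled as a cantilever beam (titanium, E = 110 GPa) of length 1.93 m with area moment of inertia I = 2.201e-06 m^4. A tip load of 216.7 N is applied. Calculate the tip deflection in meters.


delta = F*L^3/(3*E*I) = 216.7*1.93^3/(3*1.100e+11*2.201e-06)
      = 1557.8686519/726330 = 0.0021

0.0021 m


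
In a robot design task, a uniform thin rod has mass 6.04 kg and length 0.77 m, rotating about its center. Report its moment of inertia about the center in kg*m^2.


I = (1/12)*m*L^2 = (1/12)*6.04*0.77^2 = 0.2984

0.2984 kg*m^2


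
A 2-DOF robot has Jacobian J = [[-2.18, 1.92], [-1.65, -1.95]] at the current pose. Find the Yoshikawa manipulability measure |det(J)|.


det(J) = -2.18*-1.95 - (1.92)*(-1.65) = 7.4190
|det(J)| = 7.4190

7.4190


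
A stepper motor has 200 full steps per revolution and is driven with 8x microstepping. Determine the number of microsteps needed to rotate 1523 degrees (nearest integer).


step_size = 360/(200*8) = 360/1600 = 0.225000 deg
n = 1523/(360/1600) = 1523*1600/360 = 6768.8889 -> 6769

6769 steps


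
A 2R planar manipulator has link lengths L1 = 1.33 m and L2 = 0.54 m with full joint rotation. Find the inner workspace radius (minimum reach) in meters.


r_min = |L1 - L2| = |1.33 - 0.54| = 0.7900

0.7900 m


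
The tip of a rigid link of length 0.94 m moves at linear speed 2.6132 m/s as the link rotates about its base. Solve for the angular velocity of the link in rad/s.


omega = v / L = 2.6132 / 0.94 = 2.7800

2.7800 rad/s


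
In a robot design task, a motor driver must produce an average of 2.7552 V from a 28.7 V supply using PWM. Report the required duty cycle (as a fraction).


D = V_avg/V_supply = 2.7552/28.7 = 0.0960

0.0960


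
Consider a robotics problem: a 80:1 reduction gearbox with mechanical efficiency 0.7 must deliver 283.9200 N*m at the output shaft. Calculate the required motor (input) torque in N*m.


tau_in = tau_out / (N * eta) = 283.9200 / (80 * 0.7) = 5.0700

5.0700 N*m


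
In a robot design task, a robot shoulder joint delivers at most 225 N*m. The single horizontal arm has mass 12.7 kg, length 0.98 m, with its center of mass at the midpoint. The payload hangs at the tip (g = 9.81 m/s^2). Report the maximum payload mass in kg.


tau_arm = m_arm*g*(L/2) = 12.7*9.81*0.98/2 = 61.0476 N*m
tau_payload = tau_max - tau_arm = 225 - 61.0476 = 163.9524
m_payload = tau_payload / (g*L) = 163.9524 / (9.81*0.98) = 17.0539

17.0539 kg


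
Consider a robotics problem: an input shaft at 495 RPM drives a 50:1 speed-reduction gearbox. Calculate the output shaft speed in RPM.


omega_out = omega_in / N = 495 / 50 = 9.9000

9.9000 RPM


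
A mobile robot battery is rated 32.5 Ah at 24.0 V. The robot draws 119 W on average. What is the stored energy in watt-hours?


E = capacity * V = 32.5*24.0 = 780.0000

780.0000 Wh


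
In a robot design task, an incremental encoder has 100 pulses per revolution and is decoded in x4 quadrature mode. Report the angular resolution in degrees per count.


resolution = 360 / (PPR * 4) = 360 / 400 = 0.9000

0.9000 degrees


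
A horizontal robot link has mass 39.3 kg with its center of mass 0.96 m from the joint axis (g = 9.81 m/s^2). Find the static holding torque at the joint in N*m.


tau = m*g*L = 39.3 * 9.81 * 0.96 = 370.1117

370.1117 N*m


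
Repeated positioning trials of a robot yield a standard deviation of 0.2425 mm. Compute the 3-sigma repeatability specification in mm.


repeatability = 3*sigma = 3*0.2425 = 0.7275

0.7275 mm


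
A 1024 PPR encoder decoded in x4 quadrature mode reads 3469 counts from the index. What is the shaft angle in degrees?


angle = counts * 360 / (PPR*4) = 3469 * 360 / 4096 = 304.8926

304.8926 degrees


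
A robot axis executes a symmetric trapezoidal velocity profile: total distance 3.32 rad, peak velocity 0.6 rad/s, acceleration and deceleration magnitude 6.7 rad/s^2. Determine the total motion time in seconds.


t_acc = v/a = 0.6/6.7 = 0.089552 s
d_acc = v^2/(2a) = 0.026866 rad (each ramp)
d_cruise = 3.32 - 2*0.026866 = 3.266268 rad
t_cruise = 3.266268/0.6 = 5.443780 s
t_total = 2*0.089552 + 5.443780 = 5.6229

5.6229 s


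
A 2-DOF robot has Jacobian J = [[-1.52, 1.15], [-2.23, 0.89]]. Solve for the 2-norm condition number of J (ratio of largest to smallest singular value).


JJ^T eigenvalues: trace(JJ^T) = 9.3979, det(JJ^T) = det(J)^2 = 1.46821689
s_max^2 = (9.3979 + sqrt(82.44765685))/2 = 9.23898460
s_min^2 = (9.3979 - sqrt(82.44765685))/2 = 0.15891540
kappa = s_max/s_min = sqrt(9.23898460/0.15891540) = 7.6248

7.6248


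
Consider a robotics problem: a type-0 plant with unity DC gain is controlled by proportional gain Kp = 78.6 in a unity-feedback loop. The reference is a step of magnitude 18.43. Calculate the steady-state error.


e_ss = R/(1 + Kp) = 18.43/(1 + 78.6) = 18.43/79.6000 = 0.2315

0.2315


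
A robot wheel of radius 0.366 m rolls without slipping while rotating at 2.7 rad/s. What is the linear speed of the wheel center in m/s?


v = omega * r = 2.7 * 0.366 = 0.9882

0.9882 m/s


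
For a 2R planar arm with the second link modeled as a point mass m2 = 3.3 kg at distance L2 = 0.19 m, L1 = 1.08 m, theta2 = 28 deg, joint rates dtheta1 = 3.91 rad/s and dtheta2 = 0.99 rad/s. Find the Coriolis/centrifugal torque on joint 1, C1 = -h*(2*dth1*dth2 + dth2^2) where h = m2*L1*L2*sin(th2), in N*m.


h = m2*L1*L2*sin(th2) = 3.3*1.08*0.19*sin(28 deg) = 0.317907
C1 = -h*(2*3.91*0.99 + 0.99^2) = -0.317907*8.7219 = -2.7728

-2.7728 N*m


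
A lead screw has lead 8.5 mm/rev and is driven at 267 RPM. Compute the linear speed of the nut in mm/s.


v = lead * (RPM/60) = 8.5*267/60 = 37.8250

37.8250 mm/s


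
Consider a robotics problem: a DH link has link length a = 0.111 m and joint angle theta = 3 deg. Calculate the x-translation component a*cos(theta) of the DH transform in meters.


a*cos(theta) = 0.111*cos(3 deg) = 0.1108

0.1108 m


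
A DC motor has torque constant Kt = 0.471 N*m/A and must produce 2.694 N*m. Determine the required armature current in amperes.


I = tau / Kt = 2.694/0.471 = 5.7197

5.7197 A


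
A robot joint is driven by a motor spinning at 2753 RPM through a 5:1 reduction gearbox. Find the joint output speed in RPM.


omega_joint = omega_motor / N = 2753 / 5 = 550.6000

550.6000 RPM


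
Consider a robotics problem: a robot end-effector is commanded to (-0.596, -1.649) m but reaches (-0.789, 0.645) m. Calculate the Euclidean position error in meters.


dx = -0.789 - (-0.596) = -0.1930, dy = 0.645 - (-1.649) = 2.2940
err = sqrt(0.037249 + 5.262436) = 2.3021

2.3021 m


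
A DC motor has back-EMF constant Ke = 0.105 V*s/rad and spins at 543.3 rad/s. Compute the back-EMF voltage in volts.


V_emf = Ke * omega = 0.105*543.3 = 57.0465

57.0465 V


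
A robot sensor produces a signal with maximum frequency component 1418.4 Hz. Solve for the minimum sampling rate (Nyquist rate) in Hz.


f_s,min = 2*f_max = 2*1418.4 = 2836.8000

2836.8000 Hz


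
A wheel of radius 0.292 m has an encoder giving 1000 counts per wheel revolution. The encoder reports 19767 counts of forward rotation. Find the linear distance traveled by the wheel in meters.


revs = 19767/1000 = 19.767000
d = revs * 2*pi*r = 19.767000 * 2*pi*0.292 = 36.2663

36.2663 m


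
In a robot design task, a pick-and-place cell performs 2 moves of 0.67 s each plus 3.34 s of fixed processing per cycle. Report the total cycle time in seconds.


T = 2*0.67 + 3.34 = 4.6800

4.6800 s


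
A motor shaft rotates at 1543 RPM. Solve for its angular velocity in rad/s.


omega = 1543 * 2*pi/60 = 161.5826

161.5826 rad/s


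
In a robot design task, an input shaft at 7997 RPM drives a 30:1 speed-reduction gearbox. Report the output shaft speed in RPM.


omega_out = omega_in / N = 7997 / 30 = 266.5667

266.5667 RPM


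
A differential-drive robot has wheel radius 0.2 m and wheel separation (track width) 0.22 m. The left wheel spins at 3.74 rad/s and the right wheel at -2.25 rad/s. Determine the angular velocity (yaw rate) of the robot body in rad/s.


omega = r*(wR - wL)/L = 0.2*(-2.25 - (3.74))/0.22 = -5.4455

-5.4455 rad/s


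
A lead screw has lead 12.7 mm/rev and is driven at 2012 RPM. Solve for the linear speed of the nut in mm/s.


v = lead * (RPM/60) = 12.7*2012/60 = 425.8733

425.8733 mm/s


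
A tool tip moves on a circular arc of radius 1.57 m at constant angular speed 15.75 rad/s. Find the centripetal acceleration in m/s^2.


a_c = omega^2 * r = 15.75^2 * 1.57 = 389.4581

389.4581 m/s^2


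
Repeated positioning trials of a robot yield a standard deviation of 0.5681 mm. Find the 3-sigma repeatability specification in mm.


repeatability = 3*sigma = 3*0.5681 = 1.7043

1.7043 mm


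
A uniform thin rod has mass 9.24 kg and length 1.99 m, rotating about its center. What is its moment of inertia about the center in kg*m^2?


I = (1/12)*m*L^2 = (1/12)*9.24*1.99^2 = 3.0493

3.0493 kg*m^2


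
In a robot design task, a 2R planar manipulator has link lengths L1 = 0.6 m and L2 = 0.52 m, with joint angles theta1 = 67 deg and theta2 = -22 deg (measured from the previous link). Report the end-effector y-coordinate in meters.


y = L1*sin(th1) + L2*sin(th1+th2) = 0.6*sin(67 deg) + 0.52*sin(45 deg) = 0.9200

0.9200 m


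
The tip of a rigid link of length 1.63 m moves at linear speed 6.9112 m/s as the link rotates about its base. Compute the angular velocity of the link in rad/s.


omega = v / L = 6.9112 / 1.63 = 4.2400

4.2400 rad/s


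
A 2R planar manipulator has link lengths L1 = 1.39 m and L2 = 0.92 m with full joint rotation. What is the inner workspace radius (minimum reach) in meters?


r_min = |L1 - L2| = |1.39 - 0.92| = 0.4700

0.4700 m


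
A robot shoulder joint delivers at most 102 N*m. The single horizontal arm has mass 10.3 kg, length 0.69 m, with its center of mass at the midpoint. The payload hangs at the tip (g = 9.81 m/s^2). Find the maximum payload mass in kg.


tau_arm = m_arm*g*(L/2) = 10.3*9.81*0.69/2 = 34.8598 N*m
tau_payload = tau_max - tau_arm = 102 - 34.8598 = 67.1402
m_payload = tau_payload / (g*L) = 67.1402 / (9.81*0.69) = 9.9189

9.9189 kg


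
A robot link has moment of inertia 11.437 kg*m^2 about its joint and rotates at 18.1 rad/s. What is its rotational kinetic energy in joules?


KE = (1/2)*I*omega^2 = 0.5*11.437*18.1^2 = 1873.4378

1873.4378 J


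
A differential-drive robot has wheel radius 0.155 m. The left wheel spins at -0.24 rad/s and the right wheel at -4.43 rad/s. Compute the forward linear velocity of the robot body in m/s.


v = r*(wR + wL)/2 = 0.155*(-4.43 + -0.24)/2 = -0.3619

-0.3619 m/s


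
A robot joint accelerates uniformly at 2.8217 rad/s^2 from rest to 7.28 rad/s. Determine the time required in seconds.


t = delta_omega / alpha = 7.28 / 2.8217 = 2.5800

2.5800 s


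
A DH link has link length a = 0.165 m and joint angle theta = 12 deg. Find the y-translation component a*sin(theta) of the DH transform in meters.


a*sin(theta) = 0.165*sin(12 deg) = 0.0343

0.0343 m


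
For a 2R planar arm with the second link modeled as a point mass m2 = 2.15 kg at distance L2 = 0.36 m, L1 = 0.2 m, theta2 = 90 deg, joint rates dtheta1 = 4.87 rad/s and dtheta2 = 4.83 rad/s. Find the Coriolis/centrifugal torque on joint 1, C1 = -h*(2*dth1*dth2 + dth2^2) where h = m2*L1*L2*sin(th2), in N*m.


h = m2*L1*L2*sin(th2) = 2.15*0.2*0.36*sin(90 deg) = 0.154800
C1 = -h*(2*4.87*4.83 + 4.83^2) = -0.154800*70.3731 = -10.8938

-10.8938 N*m


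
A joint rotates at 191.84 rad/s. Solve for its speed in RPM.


RPM = 191.84 * 60/(2*pi) = 1831.9371

1831.9371 RPM


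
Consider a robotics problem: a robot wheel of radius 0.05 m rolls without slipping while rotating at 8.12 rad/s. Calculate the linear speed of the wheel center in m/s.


v = omega * r = 8.12 * 0.05 = 0.4060

0.4060 m/s


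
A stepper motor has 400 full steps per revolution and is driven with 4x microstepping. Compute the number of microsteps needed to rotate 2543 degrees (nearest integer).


step_size = 360/(400*4) = 360/1600 = 0.225000 deg
n = 2543/(360/1600) = 2543*1600/360 = 11302.2222 -> 11302

11302 steps


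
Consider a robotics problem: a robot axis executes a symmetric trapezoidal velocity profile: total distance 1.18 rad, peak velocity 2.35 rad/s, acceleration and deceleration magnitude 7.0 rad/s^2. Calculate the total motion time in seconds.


t_acc = v/a = 2.35/7.0 = 0.335714 s
d_acc = v^2/(2a) = 0.394464 rad (each ramp)
d_cruise = 1.18 - 2*0.394464 = 0.391072 rad
t_cruise = 0.391072/2.35 = 0.166414 s
t_total = 2*0.335714 + 0.166414 = 0.8378

0.8378 s


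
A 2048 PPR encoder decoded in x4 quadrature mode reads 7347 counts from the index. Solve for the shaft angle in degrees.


angle = counts * 360 / (PPR*4) = 7347 * 360 / 8192 = 322.8662

322.8662 degrees


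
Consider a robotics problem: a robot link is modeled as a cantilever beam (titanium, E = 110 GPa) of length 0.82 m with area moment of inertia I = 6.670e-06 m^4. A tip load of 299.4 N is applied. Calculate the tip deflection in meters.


delta = F*L^3/(3*E*I) = 299.4*0.82^3/(3*1.100e+11*6.670e-06)
      = 165.0795792/2201100 = 7.4999e-05

7.4999e-05 m


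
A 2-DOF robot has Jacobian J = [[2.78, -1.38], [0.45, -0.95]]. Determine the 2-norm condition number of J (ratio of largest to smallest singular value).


JJ^T eigenvalues: trace(JJ^T) = 10.7378, det(JJ^T) = det(J)^2 = 4.08040000
s_max^2 = (10.7378 + sqrt(98.97874884))/2 = 10.34330320
s_min^2 = (10.7378 - sqrt(98.97874884))/2 = 0.39449680
kappa = s_max/s_min = sqrt(10.34330320/0.39449680) = 5.1204

5.1204


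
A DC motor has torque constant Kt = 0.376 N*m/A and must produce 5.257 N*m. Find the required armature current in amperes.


I = tau / Kt = 5.257/0.376 = 13.9814

13.9814 A


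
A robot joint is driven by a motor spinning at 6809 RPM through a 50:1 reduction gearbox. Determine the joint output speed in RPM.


omega_joint = omega_motor / N = 6809 / 50 = 136.1800

136.1800 RPM


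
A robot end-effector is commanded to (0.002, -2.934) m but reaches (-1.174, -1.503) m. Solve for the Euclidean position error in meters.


dx = -1.174 - (0.002) = -1.1760, dy = -1.503 - (-2.934) = 1.4310
err = sqrt(1.382976 + 2.047761) = 1.8522

1.8522 m


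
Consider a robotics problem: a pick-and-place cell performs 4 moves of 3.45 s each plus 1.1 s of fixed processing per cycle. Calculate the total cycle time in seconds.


T = 4*3.45 + 1.1 = 14.9000

14.9000 s


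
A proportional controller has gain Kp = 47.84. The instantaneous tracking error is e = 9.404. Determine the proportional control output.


u_P = Kp * e = 47.84 * 9.404 = 449.8874

449.8874


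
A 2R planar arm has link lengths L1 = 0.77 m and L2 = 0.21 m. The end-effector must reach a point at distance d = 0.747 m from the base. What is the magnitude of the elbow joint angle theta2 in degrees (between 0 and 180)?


cos(th2) = (d^2 - L1^2 - L2^2)/(2*L1*L2) = (0.747^2 - 0.77^2 - 0.21^2)/(2*0.77*0.21) = -0.24425170
th2 = acos(-0.24425170) = 104.1376 deg

104.1376 degrees


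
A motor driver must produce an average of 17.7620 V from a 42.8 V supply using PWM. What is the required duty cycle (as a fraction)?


D = V_avg/V_supply = 17.7620/42.8 = 0.4150

0.4150


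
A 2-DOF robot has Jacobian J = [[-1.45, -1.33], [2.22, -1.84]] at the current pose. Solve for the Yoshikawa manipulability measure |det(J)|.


det(J) = -1.45*-1.84 - (-1.33)*(2.22) = 5.6206
|det(J)| = 5.6206

5.6206


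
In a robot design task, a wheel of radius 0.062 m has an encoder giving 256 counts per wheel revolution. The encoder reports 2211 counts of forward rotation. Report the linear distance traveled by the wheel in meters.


revs = 2211/256 = 8.636719
d = revs * 2*pi*r = 8.636719 * 2*pi*0.062 = 3.3645

3.3645 m


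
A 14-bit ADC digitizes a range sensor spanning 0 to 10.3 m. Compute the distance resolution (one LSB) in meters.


res = range / 2^n = 10.3/2^14 = 10.3/16384 = 6.2866e-04

6.2866e-04 m


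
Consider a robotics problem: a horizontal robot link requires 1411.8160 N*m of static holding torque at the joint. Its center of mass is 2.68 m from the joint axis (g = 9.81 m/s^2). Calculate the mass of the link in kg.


m = tau / (g*L) = 1411.8160 / (9.81 * 2.68) = 53.7000

53.7000 kg


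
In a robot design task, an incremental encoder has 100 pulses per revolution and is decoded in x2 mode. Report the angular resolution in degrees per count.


resolution = 360 / (PPR * 2) = 360 / 200 = 1.8000

1.8000 degrees
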